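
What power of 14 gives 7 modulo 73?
57

Baby-step giant-step with step n = ⌈√73⌉ = 9.
Baby steps 14^j mod 73 (j:value) for j=0..8: 0:1, 1:14, 2:50, 3:43, 4:18, 5:33, 6:24, 7:44, 8:32.
Giant-step multiplier: 14^(-9) ≡ 14^(72-9) = 14^63 ≡ 22 (mod 73).
Giant steps γ_i = 7·22^i mod 73: γ_0=7, γ_1=8, γ_2=30, γ_3=3, γ_4=66, γ_5=65, γ_6=43 (in table at j=3).
x = i·n + j = 6·9 + 3 = 57.
Check: 14^57 ≡ 7 (mod 73).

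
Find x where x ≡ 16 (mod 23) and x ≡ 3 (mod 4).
39

Using Chinese Remainder Theorem:
M = 23 × 4 = 92
M1 = 4, M2 = 23
y1 = 4^(-1) mod 23 = 6
y2 = 23^(-1) mod 4 = 3
x = (16×4×6 + 3×23×3) mod 92 = 39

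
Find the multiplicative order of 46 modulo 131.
65

131 is prime, so ord(46) divides φ(131) = 130.
Divisors of 130: 1, 2, 5, 10, 13, 26, 65, 130.
Repeated squaring: 46^1 ≡ 46, 46^2 ≡ 20, 46^4 ≡ 7, 46^8 ≡ 49, 46^16 ≡ 43, 46^32 ≡ 15, 46^64 ≡ 94, 46^128 ≡ 59 (mod 131).
Test 46^d mod 131 for each divisor d in increasing order:
46^1 ≡ 46
46^2 ≡ 20
46^5 = 46^4·46^1 ≡ 60
46^10 = 46^8·46^2 ≡ 63
46^13 = 46^8·46^4·46^1 ≡ 58
46^26 = 46^16·46^8·46^2 ≡ 89
46^65 = 46^64·46^1 ≡ 1  ← first divisor giving 1
The order is 65.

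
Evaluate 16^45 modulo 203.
36

Repeated squaring. Binary of 45 = 101101.
16^1 ≡ 16 (mod 203); 16^2 ≡ 53 (mod 203); 16^4 ≡ 170 (mod 203); 16^8 ≡ 74 (mod 203); 16^16 ≡ 198 (mod 203); 16^32 ≡ 25 (mod 203)
16^45 = 16^1 × 16^4 × 16^8 × 16^32 ≡ 36 (mod 203)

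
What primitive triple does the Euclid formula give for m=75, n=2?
(5621, 300, 5629)

Euclid's formula: a = m² - n², b = 2mn, c = m² + n²
m = 75, n = 2
a = 75² - 2² = 5625 - 4 = 5621
b = 2 × 75 × 2 = 300
c = 75² + 2² = 5625 + 4 = 5629
Verification: 5621² + 300² = 31595641 + 90000 = 31685641 = 5629² ✓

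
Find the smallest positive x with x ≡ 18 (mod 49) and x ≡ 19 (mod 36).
1243

Using Chinese Remainder Theorem:
M = 49 × 36 = 1764
M1 = 36, M2 = 49
y1 = 36^(-1) mod 49 = 15
y2 = 49^(-1) mod 36 = 25
x = (18×36×15 + 19×49×25) mod 1764 = 1243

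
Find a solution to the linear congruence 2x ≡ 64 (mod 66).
x ≡ 32 (mod 33)

gcd(2, 66) = 2, which divides 64, so solutions exist.
Divide through by 2: x ≡ 32 (mod 33).
The coefficient of x is now 1, so x ≡ 32 (mod 33).
Check: 2 × 32 = 64 ≡ 64 (mod 66).
x ≡ 32 (mod 33), giving 2 solutions mod 66.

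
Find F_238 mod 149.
56

Matrix identity: Q^n = [[F_(n+1), F_n], [F_n, F_(n-1)]] with Q = [[1,1],[1,0]].
n = 238 = 11101110₂. Square-and-multiply, entries mod 149:
Q^1 = [[1,1],[1,0]]
Q^3 = (Q^1)²·Q = [[3,2],[2,1]]
Q^7 = (Q^3)²·Q = [[21,13],[13,8]]
Q^14 = (Q^7)² = [[14,79],[79,84]]
Q^29 = (Q^14)²·Q = [[24,30],[30,143]]
Q^59 = (Q^29)²·Q = [[79,135],[135,93]]
Q^119 = (Q^59)²·Q = [[6,30],[30,125]]
Q^238 = (Q^119)² = [[42,56],[56,135]]
F_238 mod 149 = Q^238[0][1] = 56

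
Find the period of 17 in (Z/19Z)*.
9

19 is prime, so ord(17) divides φ(19) = 18.
Divisors of 18: 1, 2, 3, 6, 9, 18.
Repeated squaring: 17^1 ≡ 17, 17^2 ≡ 4, 17^4 ≡ 16, 17^8 ≡ 9, 17^16 ≡ 5 (mod 19).
Test 17^d mod 19 for each divisor d in increasing order:
17^1 ≡ 17
17^2 ≡ 4
17^3 = 17^2·17^1 ≡ 11
17^6 = 17^4·17^2 ≡ 7
17^9 = 17^8·17^1 ≡ 1  ← first divisor giving 1
The order is 9.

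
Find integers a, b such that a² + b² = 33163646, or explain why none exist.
Not possible

Factorization: 33163646 = 2 × 29 × 83^3
By Fermat: n is sum of two squares iff every prime p ≡ 3 (mod 4) appears to even power.
Prime(s) ≡ 3 (mod 4) with odd exponent: [(83, 3)]
Therefore 33163646 cannot be expressed as a² + b².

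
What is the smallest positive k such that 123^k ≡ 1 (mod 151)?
25

151 is prime, so ord(123) divides φ(151) = 150.
Divisors of 150: 1, 2, 3, 5, 6, 10, 15, 25, 30, 50, 75, 150.
Repeated squaring: 123^1 ≡ 123, 123^2 ≡ 29, 123^4 ≡ 86, 123^8 ≡ 148, 123^16 ≡ 9, 123^32 ≡ 81, 123^64 ≡ 68, 123^128 ≡ 94 (mod 151).
Test 123^d mod 151 for each divisor d in increasing order:
123^1 ≡ 123
123^2 ≡ 29
123^3 = 123^2·123^1 ≡ 94
123^5 = 123^4·123^1 ≡ 8
123^6 = 123^4·123^2 ≡ 78
123^10 = 123^8·123^2 ≡ 64
123^15 = 123^8·123^4·123^2·123^1 ≡ 59
123^25 = 123^16·123^8·123^1 ≡ 1  ← first divisor giving 1
The order is 25.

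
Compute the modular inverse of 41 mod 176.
73

gcd(41, 176) = 1, so the inverse exists.
Extended Euclidean algorithm on (176, 41):
176 = 4 × 41 + 12  ⟹  12 = (1)·176 + (-4)·41
41 = 3 × 12 + 5  ⟹  5 = (-3)·176 + (13)·41
12 = 2 × 5 + 2  ⟹  2 = (7)·176 + (-30)·41
5 = 2 × 2 + 1  ⟹  1 = (-17)·176 + (73)·41
So (73)·41 ≡ 1 (mod 176), i.e. 41^(-1) ≡ 73 (mod 176).
Check: 41 × 73 = 2993 ≡ 1 (mod 176)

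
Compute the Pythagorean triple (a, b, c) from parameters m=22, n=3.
(475, 132, 493)

Euclid's formula: a = m² - n², b = 2mn, c = m² + n²
m = 22, n = 3
a = 22² - 3² = 484 - 9 = 475
b = 2 × 22 × 3 = 132
c = 22² + 3² = 484 + 9 = 493
Verification: 475² + 132² = 225625 + 17424 = 243049 = 493² ✓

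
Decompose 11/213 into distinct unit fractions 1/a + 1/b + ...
1/20 + 1/609 + 1/864780

Greedy algorithm:
11/213: ceiling(213/11) = 20, use 1/20
7/4260: ceiling(4260/7) = 609, use 1/609
1/864780: ceiling(864780/1) = 864780, use 1/864780
Result: 11/213 = 1/20 + 1/609 + 1/864780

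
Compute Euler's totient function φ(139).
138

139 = 139
φ(n) = n × ∏(1 - 1/p) for each prime p dividing n
φ(139) = 139 × (1 - 1/139) = 138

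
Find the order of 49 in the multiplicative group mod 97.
48

97 is prime, so ord(49) divides φ(97) = 96.
Divisors of 96: 1, 2, 3, 4, 6, 8, 12, 16, 24, 32, 48, 96.
Repeated squaring: 49^1 ≡ 49, 49^2 ≡ 73, 49^4 ≡ 91, 49^8 ≡ 36, 49^16 ≡ 35, 49^32 ≡ 61, 49^64 ≡ 35 (mod 97).
Test 49^d mod 97 for each divisor d in increasing order:
49^1 ≡ 49
49^2 ≡ 73
49^3 = 49^2·49^1 ≡ 85
49^4 ≡ 91
49^6 = 49^4·49^2 ≡ 47
49^8 ≡ 36
49^12 = 49^8·49^4 ≡ 75
49^16 ≡ 35
49^24 = 49^16·49^8 ≡ 96
49^32 ≡ 61
49^48 = 49^32·49^16 ≡ 1  ← first divisor giving 1
The order is 48.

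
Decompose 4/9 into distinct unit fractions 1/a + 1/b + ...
1/3 + 1/9

Greedy algorithm:
4/9: ceiling(9/4) = 3, use 1/3
1/9: ceiling(9/1) = 9, use 1/9
Result: 4/9 = 1/3 + 1/9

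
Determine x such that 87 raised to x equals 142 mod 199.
97

Baby-step giant-step with step n = ⌈√199⌉ = 15.
Baby steps 87^j mod 199 (j:value) for j=0..14: 0:1, 1:87, 2:7, 3:12, 4:49, 5:84, 6:144, 7:190, 8:13, 9:136, 10:91, 11:156, 12:40, 13:97, 14:81.
Giant-step multiplier: 87^(-15) ≡ 87^(198-15) = 87^183 ≡ 17 (mod 199).
Giant steps γ_i = 142·17^i mod 199: γ_0=142, γ_1=26, γ_2=44, γ_3=151, γ_4=179, γ_5=58, γ_6=190 (in table at j=7).
x = i·n + j = 6·15 + 7 = 97.
Check: 87^97 ≡ 142 (mod 199).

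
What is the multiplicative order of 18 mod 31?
15

31 is prime, so ord(18) divides φ(31) = 30.
Divisors of 30: 1, 2, 3, 5, 6, 10, 15, 30.
Repeated squaring: 18^1 ≡ 18, 18^2 ≡ 14, 18^4 ≡ 10, 18^8 ≡ 7, 18^16 ≡ 18 (mod 31).
Test 18^d mod 31 for each divisor d in increasing order:
18^1 ≡ 18
18^2 ≡ 14
18^3 = 18^2·18^1 ≡ 4
18^5 = 18^4·18^1 ≡ 25
18^6 = 18^4·18^2 ≡ 16
18^10 = 18^8·18^2 ≡ 5
18^15 = 18^8·18^4·18^2·18^1 ≡ 1  ← first divisor giving 1
The order is 15.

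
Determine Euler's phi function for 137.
136

137 = 137
φ(n) = n × ∏(1 - 1/p) for each prime p dividing n
φ(137) = 137 × (1 - 1/137) = 136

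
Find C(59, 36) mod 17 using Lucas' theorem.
16

Using Lucas' theorem:
Write n=59 and k=36 in base 17:
n in base 17: [3, 8]
k in base 17: [2, 2]
C(59,36) mod 17 = ∏ C(n_i, k_i) mod 17
Digit binomials (mod 17): C(3,2) = 3; C(8,2) = 28 ≡ 11
Product: 3 × 11 = 33 ≡ 16 (mod 17)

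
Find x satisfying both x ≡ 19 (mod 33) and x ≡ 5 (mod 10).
85

Using Chinese Remainder Theorem:
M = 33 × 10 = 330
M1 = 10, M2 = 33
y1 = 10^(-1) mod 33 = 10
y2 = 33^(-1) mod 10 = 7
x = (19×10×10 + 5×33×7) mod 330 = 85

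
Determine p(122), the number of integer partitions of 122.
2291320912

p(n) counts ways to write n as a sum of positive integers (order ignored).
Euler's pentagonal recurrence: p(k) = p(k-1) + p(k-2) - p(k-5) - p(k-7) + p(k-12) + p(k-15) - ... (offsets j(3j∓1)/2, signs ++--, p(0)=1, p(<0)=0).
DP table for k = 0..121: p(0)=1, p(1)=1, p(2)=2, p(3)=3, p(4)=5, p(5)=7, p(6)=11, p(7)=15, p(8)=22, p(9)=30, p(10)=42, p(11)=56, p(12)=77, p(13)=101, p(14)=135, p(15)=176, p(16)=231, p(17)=297, p(18)=385, p(19)=490, p(20)=627, p(21)=792, p(22)=1002, p(23)=1255, p(24)=1575, p(25)=1958, p(26)=2436, p(27)=3010, p(28)=3718, p(29)=4565, p(30)=5604, p(31)=6842, p(32)=8349, p(33)=10143, p(34)=12310, p(35)=14883, p(36)=17977, p(37)=21637, p(38)=26015, p(39)=31185, p(40)=37338, p(41)=44583, p(42)=53174, p(43)=63261, p(44)=75175, p(45)=89134, p(46)=105558, p(47)=124754, p(48)=147273, p(49)=173525, p(50)=204226, p(51)=239943, p(52)=281589, p(53)=329931, p(54)=386155, p(55)=451276, p(56)=526823, p(57)=614154, p(58)=715220, p(59)=831820, p(60)=966467, p(61)=1121505, p(62)=1300156, p(63)=1505499, p(64)=1741630, p(65)=2012558, p(66)=2323520, p(67)=2679689, p(68)=3087735, p(69)=3554345, p(70)=4087968, p(71)=4697205, p(72)=5392783, p(73)=6185689, p(74)=7089500, p(75)=8118264, p(76)=9289091, p(77)=10619863, p(78)=12132164, p(79)=13848650, p(80)=15796476, p(81)=18004327, p(82)=20506255, p(83)=23338469, p(84)=26543660, p(85)=30167357, p(86)=34262962, p(87)=38887673, p(88)=44108109, p(89)=49995925, p(90)=56634173, p(91)=64112359, p(92)=72533807, p(93)=82010177, p(94)=92669720, p(95)=104651419, p(96)=118114304, p(97)=133230930, p(98)=150198136, p(99)=169229875, p(100)=190569292, p(101)=214481126, p(102)=241265379, p(103)=271248950, p(104)=304801365, p(105)=342325709, p(106)=384276336, p(107)=431149389, p(108)=483502844, p(109)=541946240, p(110)=607163746, p(111)=679903203, p(112)=761002156, p(113)=851376628, p(114)=952050665, p(115)=1064144451, p(116)=1188908248, p(117)=1327710076, p(118)=1482074143, p(119)=1653668665, p(120)=1844349560, p(121)=2056148051.
Final step: p(122) = p(121) + p(120) - p(117) - p(115) + p(110) + p(107) - p(100) - p(96) + p(87) + p(82) - p(71) - p(65) + p(52) + p(45) - p(30) - p(22) + p(5)
= 2056148051 + 1844349560 - 1327710076 - 1064144451 + 607163746 + 431149389 - 190569292 - 118114304 + 38887673 + 20506255 - 4697205 - 2012558 + 281589 + 89134 - 5604 - 1002 + 7
= 2291320912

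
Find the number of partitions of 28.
3718

p(n) counts ways to write n as a sum of positive integers (order ignored).
Euler's pentagonal recurrence: p(k) = p(k-1) + p(k-2) - p(k-5) - p(k-7) + p(k-12) + p(k-15) - ... (offsets j(3j∓1)/2, signs ++--, p(0)=1, p(<0)=0).
DP table for k = 0..27: p(0)=1, p(1)=1, p(2)=2, p(3)=3, p(4)=5, p(5)=7, p(6)=11, p(7)=15, p(8)=22, p(9)=30, p(10)=42, p(11)=56, p(12)=77, p(13)=101, p(14)=135, p(15)=176, p(16)=231, p(17)=297, p(18)=385, p(19)=490, p(20)=627, p(21)=792, p(22)=1002, p(23)=1255, p(24)=1575, p(25)=1958, p(26)=2436, p(27)=3010.
Final step: p(28) = p(27) + p(26) - p(23) - p(21) + p(16) + p(13) - p(6) - p(2)
= 3010 + 2436 - 1255 - 792 + 231 + 101 - 11 - 2
= 3718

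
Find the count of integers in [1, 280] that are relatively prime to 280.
96

280 = 2^3 × 5 × 7
φ(n) = n × ∏(1 - 1/p) for each prime p dividing n
φ(280) = 280 × (1 - 1/2) × (1 - 1/5) × (1 - 1/7) = 96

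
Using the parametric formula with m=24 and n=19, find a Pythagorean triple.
(215, 912, 937)

Euclid's formula: a = m² - n², b = 2mn, c = m² + n²
m = 24, n = 19
a = 24² - 19² = 576 - 361 = 215
b = 2 × 24 × 19 = 912
c = 24² + 19² = 576 + 361 = 937
Verification: 215² + 912² = 46225 + 831744 = 877969 = 937² ✓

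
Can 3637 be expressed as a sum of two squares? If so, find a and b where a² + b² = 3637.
39² + 46² (a=39, b=46)

Factorization: 3637 = 3637
By Fermat: n is sum of two squares iff every prime p ≡ 3 (mod 4) appears to even power.
All primes ≡ 3 (mod 4) appear to even power.
Search a = 0, 1, 2, … for 3637 - a² a perfect square: first hit at a = 39: 3637 - 1521 = 2116 = 46².
3637 = 39² + 46² = 1521 + 2116 ✓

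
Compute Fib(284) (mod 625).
113

Matrix identity: Q^n = [[F_(n+1), F_n], [F_n, F_(n-1)]] with Q = [[1,1],[1,0]].
n = 284 = 100011100₂. Square-and-multiply, entries mod 625:
Q^1 = [[1,1],[1,0]]
Q^2 = (Q^1)² = [[2,1],[1,1]]
Q^4 = (Q^2)² = [[5,3],[3,2]]
Q^8 = (Q^4)² = [[34,21],[21,13]]
Q^17 = (Q^8)²·Q = [[84,347],[347,362]]
Q^35 = (Q^17)²·Q = [[352,590],[590,387]]
Q^71 = (Q^35)²·Q = [[514,129],[129,385]]
Q^142 = (Q^71)² = [[212,346],[346,491]]
Q^284 = (Q^142)² = [[285,113],[113,172]]
F_284 mod 625 = Q^284[0][1] = 113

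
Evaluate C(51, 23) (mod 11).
9

Using Lucas' theorem:
Write n=51 and k=23 in base 11:
n in base 11: [4, 7]
k in base 11: [2, 1]
C(51,23) mod 11 = ∏ C(n_i, k_i) mod 11
Digit binomials (mod 11): C(4,2) = 6; C(7,1) = 7
Product: 6 × 7 = 42 ≡ 9 (mod 11)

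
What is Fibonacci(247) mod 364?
265

Matrix identity: Q^n = [[F_(n+1), F_n], [F_n, F_(n-1)]] with Q = [[1,1],[1,0]].
n = 247 = 11110111₂. Square-and-multiply, entries mod 364:
Q^1 = [[1,1],[1,0]]
Q^3 = (Q^1)²·Q = [[3,2],[2,1]]
Q^7 = (Q^3)²·Q = [[21,13],[13,8]]
Q^15 = (Q^7)²·Q = [[259,246],[246,13]]
Q^30 = (Q^15)² = [[197,300],[300,261]]
Q^61 = (Q^30)²·Q = [[125,317],[317,172]]
Q^123 = (Q^61)²·Q = [[235,362],[362,237]]
Q^247 = (Q^123)²·Q = [[49,265],[265,148]]
F_247 mod 364 = Q^247[0][1] = 265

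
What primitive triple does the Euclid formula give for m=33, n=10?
(989, 660, 1189)

Euclid's formula: a = m² - n², b = 2mn, c = m² + n²
m = 33, n = 10
a = 33² - 10² = 1089 - 100 = 989
b = 2 × 33 × 10 = 660
c = 33² + 10² = 1089 + 100 = 1189
Verification: 989² + 660² = 978121 + 435600 = 1413721 = 1189² ✓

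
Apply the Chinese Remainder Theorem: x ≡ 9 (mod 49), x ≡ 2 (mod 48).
2018

Using Chinese Remainder Theorem:
M = 49 × 48 = 2352
M1 = 48, M2 = 49
y1 = 48^(-1) mod 49 = 48
y2 = 49^(-1) mod 48 = 1
x = (9×48×48 + 2×49×1) mod 2352 = 2018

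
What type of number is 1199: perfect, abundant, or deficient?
deficient

Proper divisors of 1199: sum = 1 + 11 + 109 = 121
Since 121 < 1199, 1199 is deficient.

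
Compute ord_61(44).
60

61 is prime, so ord(44) divides φ(61) = 60.
Divisors of 60: 1, 2, 3, 4, 5, 6, 10, 12, 15, 20, 30, 60.
Repeated squaring: 44^1 ≡ 44, 44^2 ≡ 45, 44^4 ≡ 12, 44^8 ≡ 22, 44^16 ≡ 57, 44^32 ≡ 16 (mod 61).
Test 44^d mod 61 for each divisor d in increasing order:
44^1 ≡ 44
44^2 ≡ 45
44^3 = 44^2·44^1 ≡ 28
44^4 ≡ 12
44^5 = 44^4·44^1 ≡ 40
44^6 = 44^4·44^2 ≡ 52
44^10 = 44^8·44^2 ≡ 14
44^12 = 44^8·44^4 ≡ 20
44^15 = 44^8·44^4·44^2·44^1 ≡ 11
44^20 = 44^16·44^4 ≡ 13
44^30 = 44^16·44^8·44^4·44^2 ≡ 60
44^60 = 44^32·44^16·44^8·44^4 ≡ 1  ← first divisor giving 1
The order is 60.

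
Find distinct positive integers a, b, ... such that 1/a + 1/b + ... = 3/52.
1/18 + 1/468

Greedy algorithm:
3/52: ceiling(52/3) = 18, use 1/18
1/468: ceiling(468/1) = 468, use 1/468
Result: 3/52 = 1/18 + 1/468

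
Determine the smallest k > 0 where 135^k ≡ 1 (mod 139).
138

139 is prime, so ord(135) divides φ(139) = 138.
Divisors of 138: 1, 2, 3, 6, 23, 46, 69, 138.
Repeated squaring: 135^1 ≡ 135, 135^2 ≡ 16, 135^4 ≡ 117, 135^8 ≡ 67, 135^16 ≡ 41, 135^32 ≡ 13, 135^64 ≡ 30, 135^128 ≡ 66 (mod 139).
Test 135^d mod 139 for each divisor d in increasing order:
135^1 ≡ 135
135^2 ≡ 16
135^3 = 135^2·135^1 ≡ 75
135^6 = 135^4·135^2 ≡ 65
135^23 = 135^16·135^4·135^2·135^1 ≡ 43
135^46 = 135^32·135^8·135^4·135^2 ≡ 42
135^69 = 135^64·135^4·135^1 ≡ 138
135^138 = 135^128·135^8·135^2 ≡ 1  ← first divisor giving 1
The order is 138.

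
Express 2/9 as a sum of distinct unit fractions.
1/5 + 1/45

Greedy algorithm:
2/9: ceiling(9/2) = 5, use 1/5
1/45: ceiling(45/1) = 45, use 1/45
Result: 2/9 = 1/5 + 1/45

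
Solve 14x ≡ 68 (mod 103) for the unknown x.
x ≡ 49 (mod 103)

gcd(14, 103) = 1, which divides 68, so solutions exist.
Find 14^(-1) mod 103 by the extended Euclidean algorithm:
103 = 7 × 14 + 5  ⟹  5 = (1)·103 + (-7)·14
14 = 2 × 5 + 4  ⟹  4 = (-2)·103 + (15)·14
5 = 1 × 4 + 1  ⟹  1 = (3)·103 + (-22)·14
So (-22)·14 ≡ 1 (mod 103), i.e. 14^(-1) ≡ -22 ≡ 81 (mod 103).
x ≡ 81 × 68 = 5508 ≡ 49 (mod 103).
Check: 14 × 49 = 686 ≡ 68 (mod 103).
Unique solution: x ≡ 49 (mod 103)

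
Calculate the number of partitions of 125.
3163127352

p(n) counts ways to write n as a sum of positive integers (order ignored).
Euler's pentagonal recurrence: p(k) = p(k-1) + p(k-2) - p(k-5) - p(k-7) + p(k-12) + p(k-15) - ... (offsets j(3j∓1)/2, signs ++--, p(0)=1, p(<0)=0).
DP table for k = 0..124: p(0)=1, p(1)=1, p(2)=2, p(3)=3, p(4)=5, p(5)=7, p(6)=11, p(7)=15, p(8)=22, p(9)=30, p(10)=42, p(11)=56, p(12)=77, p(13)=101, p(14)=135, p(15)=176, p(16)=231, p(17)=297, p(18)=385, p(19)=490, p(20)=627, p(21)=792, p(22)=1002, p(23)=1255, p(24)=1575, p(25)=1958, p(26)=2436, p(27)=3010, p(28)=3718, p(29)=4565, p(30)=5604, p(31)=6842, p(32)=8349, p(33)=10143, p(34)=12310, p(35)=14883, p(36)=17977, p(37)=21637, p(38)=26015, p(39)=31185, p(40)=37338, p(41)=44583, p(42)=53174, p(43)=63261, p(44)=75175, p(45)=89134, p(46)=105558, p(47)=124754, p(48)=147273, p(49)=173525, p(50)=204226, p(51)=239943, p(52)=281589, p(53)=329931, p(54)=386155, p(55)=451276, p(56)=526823, p(57)=614154, p(58)=715220, p(59)=831820, p(60)=966467, p(61)=1121505, p(62)=1300156, p(63)=1505499, p(64)=1741630, p(65)=2012558, p(66)=2323520, p(67)=2679689, p(68)=3087735, p(69)=3554345, p(70)=4087968, p(71)=4697205, p(72)=5392783, p(73)=6185689, p(74)=7089500, p(75)=8118264, p(76)=9289091, p(77)=10619863, p(78)=12132164, p(79)=13848650, p(80)=15796476, p(81)=18004327, p(82)=20506255, p(83)=23338469, p(84)=26543660, p(85)=30167357, p(86)=34262962, p(87)=38887673, p(88)=44108109, p(89)=49995925, p(90)=56634173, p(91)=64112359, p(92)=72533807, p(93)=82010177, p(94)=92669720, p(95)=104651419, p(96)=118114304, p(97)=133230930, p(98)=150198136, p(99)=169229875, p(100)=190569292, p(101)=214481126, p(102)=241265379, p(103)=271248950, p(104)=304801365, p(105)=342325709, p(106)=384276336, p(107)=431149389, p(108)=483502844, p(109)=541946240, p(110)=607163746, p(111)=679903203, p(112)=761002156, p(113)=851376628, p(114)=952050665, p(115)=1064144451, p(116)=1188908248, p(117)=1327710076, p(118)=1482074143, p(119)=1653668665, p(120)=1844349560, p(121)=2056148051, p(122)=2291320912, p(123)=2552338241, p(124)=2841940500.
Final step: p(125) = p(124) + p(123) - p(120) - p(118) + p(113) + p(110) - p(103) - p(99) + p(90) + p(85) - p(74) - p(68) + p(55) + p(48) - p(33) - p(25) + p(8)
= 2841940500 + 2552338241 - 1844349560 - 1482074143 + 851376628 + 607163746 - 271248950 - 169229875 + 56634173 + 30167357 - 7089500 - 3087735 + 451276 + 147273 - 10143 - 1958 + 22
= 3163127352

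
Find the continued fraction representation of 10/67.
[0; 6, 1, 2, 3]

Euclidean algorithm steps:
10 = 0 × 67 + 10
67 = 6 × 10 + 7
10 = 1 × 7 + 3
7 = 2 × 3 + 1
3 = 3 × 1 + 0
Continued fraction: [0; 6, 1, 2, 3]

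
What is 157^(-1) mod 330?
103

gcd(157, 330) = 1, so the inverse exists.
Extended Euclidean algorithm on (330, 157):
330 = 2 × 157 + 16  ⟹  16 = (1)·330 + (-2)·157
157 = 9 × 16 + 13  ⟹  13 = (-9)·330 + (19)·157
16 = 1 × 13 + 3  ⟹  3 = (10)·330 + (-21)·157
13 = 4 × 3 + 1  ⟹  1 = (-49)·330 + (103)·157
So (103)·157 ≡ 1 (mod 330), i.e. 157^(-1) ≡ 103 (mod 330).
Check: 157 × 103 = 16171 ≡ 1 (mod 330)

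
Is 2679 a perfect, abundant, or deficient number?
deficient

Proper divisors of 2679: sum = 1 + 3 + 19 + 47 + 57 + 141 + 893 = 1161
Since 1161 < 2679, 2679 is deficient.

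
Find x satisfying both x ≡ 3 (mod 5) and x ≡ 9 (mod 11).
53

Using Chinese Remainder Theorem:
M = 5 × 11 = 55
M1 = 11, M2 = 5
y1 = 11^(-1) mod 5 = 1
y2 = 5^(-1) mod 11 = 9
x = (3×11×1 + 9×5×9) mod 55 = 53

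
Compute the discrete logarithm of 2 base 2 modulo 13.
1

Baby-step giant-step with step n = ⌈√13⌉ = 4.
Baby steps 2^j mod 13 (j:value) for j=0..3: 0:1, 1:2, 2:4, 3:8.
h = 2 is already in the table at j=1, so x = 1.
Check: 2^1 ≡ 2 (mod 13).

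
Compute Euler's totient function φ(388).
192

388 = 2^2 × 97
φ(n) = n × ∏(1 - 1/p) for each prime p dividing n
φ(388) = 388 × (1 - 1/2) × (1 - 1/97) = 192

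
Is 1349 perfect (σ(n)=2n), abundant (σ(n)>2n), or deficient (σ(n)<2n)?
deficient

Proper divisors of 1349: sum = 1 + 19 + 71 = 91
Since 91 < 1349, 1349 is deficient.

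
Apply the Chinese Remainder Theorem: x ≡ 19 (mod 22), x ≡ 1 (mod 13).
261

Using Chinese Remainder Theorem:
M = 22 × 13 = 286
M1 = 13, M2 = 22
y1 = 13^(-1) mod 22 = 17
y2 = 22^(-1) mod 13 = 3
x = (19×13×17 + 1×22×3) mod 286 = 261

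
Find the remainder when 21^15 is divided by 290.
211

Repeated squaring. Binary of 15 = 1111.
21^1 ≡ 21 (mod 290); 21^2 ≡ 151 (mod 290); 21^4 ≡ 181 (mod 290); 21^8 ≡ 281 (mod 290)
21^15 = 21^1 × 21^2 × 21^4 × 21^8 ≡ 211 (mod 290)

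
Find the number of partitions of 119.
1653668665

p(n) counts ways to write n as a sum of positive integers (order ignored).
Euler's pentagonal recurrence: p(k) = p(k-1) + p(k-2) - p(k-5) - p(k-7) + p(k-12) + p(k-15) - ... (offsets j(3j∓1)/2, signs ++--, p(0)=1, p(<0)=0).
DP table for k = 0..118: p(0)=1, p(1)=1, p(2)=2, p(3)=3, p(4)=5, p(5)=7, p(6)=11, p(7)=15, p(8)=22, p(9)=30, p(10)=42, p(11)=56, p(12)=77, p(13)=101, p(14)=135, p(15)=176, p(16)=231, p(17)=297, p(18)=385, p(19)=490, p(20)=627, p(21)=792, p(22)=1002, p(23)=1255, p(24)=1575, p(25)=1958, p(26)=2436, p(27)=3010, p(28)=3718, p(29)=4565, p(30)=5604, p(31)=6842, p(32)=8349, p(33)=10143, p(34)=12310, p(35)=14883, p(36)=17977, p(37)=21637, p(38)=26015, p(39)=31185, p(40)=37338, p(41)=44583, p(42)=53174, p(43)=63261, p(44)=75175, p(45)=89134, p(46)=105558, p(47)=124754, p(48)=147273, p(49)=173525, p(50)=204226, p(51)=239943, p(52)=281589, p(53)=329931, p(54)=386155, p(55)=451276, p(56)=526823, p(57)=614154, p(58)=715220, p(59)=831820, p(60)=966467, p(61)=1121505, p(62)=1300156, p(63)=1505499, p(64)=1741630, p(65)=2012558, p(66)=2323520, p(67)=2679689, p(68)=3087735, p(69)=3554345, p(70)=4087968, p(71)=4697205, p(72)=5392783, p(73)=6185689, p(74)=7089500, p(75)=8118264, p(76)=9289091, p(77)=10619863, p(78)=12132164, p(79)=13848650, p(80)=15796476, p(81)=18004327, p(82)=20506255, p(83)=23338469, p(84)=26543660, p(85)=30167357, p(86)=34262962, p(87)=38887673, p(88)=44108109, p(89)=49995925, p(90)=56634173, p(91)=64112359, p(92)=72533807, p(93)=82010177, p(94)=92669720, p(95)=104651419, p(96)=118114304, p(97)=133230930, p(98)=150198136, p(99)=169229875, p(100)=190569292, p(101)=214481126, p(102)=241265379, p(103)=271248950, p(104)=304801365, p(105)=342325709, p(106)=384276336, p(107)=431149389, p(108)=483502844, p(109)=541946240, p(110)=607163746, p(111)=679903203, p(112)=761002156, p(113)=851376628, p(114)=952050665, p(115)=1064144451, p(116)=1188908248, p(117)=1327710076, p(118)=1482074143.
Final step: p(119) = p(118) + p(117) - p(114) - p(112) + p(107) + p(104) - p(97) - p(93) + p(84) + p(79) - p(68) - p(62) + p(49) + p(42) - p(27) - p(19) + p(2)
= 1482074143 + 1327710076 - 952050665 - 761002156 + 431149389 + 304801365 - 133230930 - 82010177 + 26543660 + 13848650 - 3087735 - 1300156 + 173525 + 53174 - 3010 - 490 + 2
= 1653668665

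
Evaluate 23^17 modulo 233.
76

Repeated squaring. Binary of 17 = 10001.
23^1 ≡ 23 (mod 233); 23^2 ≡ 63 (mod 233); 23^4 ≡ 8 (mod 233); 23^8 ≡ 64 (mod 233); 23^16 ≡ 135 (mod 233)
23^17 = 23^1 × 23^16 ≡ 76 (mod 233)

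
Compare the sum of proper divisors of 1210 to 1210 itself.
deficient

Proper divisors of 1210: sum = 1 + 2 + 5 + 10 + 11 + 22 + 55 + 110 + 121 + 242 + 605 = 1184
Since 1184 < 1210, 1210 is deficient.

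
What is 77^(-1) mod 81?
20

gcd(77, 81) = 1, so the inverse exists.
Extended Euclidean algorithm on (81, 77):
81 = 1 × 77 + 4  ⟹  4 = (1)·81 + (-1)·77
77 = 19 × 4 + 1  ⟹  1 = (-19)·81 + (20)·77
So (20)·77 ≡ 1 (mod 81), i.e. 77^(-1) ≡ 20 (mod 81).
Check: 77 × 20 = 1540 ≡ 1 (mod 81)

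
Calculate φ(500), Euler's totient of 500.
200

500 = 2^2 × 5^3
φ(n) = n × ∏(1 - 1/p) for each prime p dividing n
φ(500) = 500 × (1 - 1/2) × (1 - 1/5) = 200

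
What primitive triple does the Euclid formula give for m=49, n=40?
(801, 3920, 4001)

Euclid's formula: a = m² - n², b = 2mn, c = m² + n²
m = 49, n = 40
a = 49² - 40² = 2401 - 1600 = 801
b = 2 × 49 × 40 = 3920
c = 49² + 40² = 2401 + 1600 = 4001
Verification: 801² + 3920² = 641601 + 15366400 = 16008001 = 4001² ✓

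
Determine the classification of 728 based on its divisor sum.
abundant

Proper divisors of 728: sum = 1 + 2 + 4 + 7 + 8 + 13 + 14 + 26 + 28 + 52 + 56 + 91 + 104 + 182 + 364 = 952
Since 952 > 728, 728 is abundant.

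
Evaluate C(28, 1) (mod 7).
0

Using Lucas' theorem:
Write n=28 and k=1 in base 7:
n in base 7: [4, 0]
k in base 7: [0, 1]
C(28,1) mod 7 = ∏ C(n_i, k_i) mod 7
Digit binomials (mod 7): C(4,0) = 1; C(0,1) = 0 (k_i > n_i)
Product: 1 × 0 = 0 ≡ 0 (mod 7)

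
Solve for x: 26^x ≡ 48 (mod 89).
31

Baby-step giant-step with step n = ⌈√89⌉ = 10.
Baby steps 26^j mod 89 (j:value) for j=0..9: 0:1, 1:26, 2:53, 3:43, 4:50, 5:54, 6:69, 7:14, 8:8, 9:30.
Giant-step multiplier: 26^(-10) ≡ 26^(88-10) = 26^78 ≡ 72 (mod 89).
Giant steps γ_i = 48·72^i mod 89: γ_0=48, γ_1=74, γ_2=77, γ_3=26 (in table at j=1).
x = i·n + j = 3·10 + 1 = 31.
Check: 26^31 ≡ 48 (mod 89).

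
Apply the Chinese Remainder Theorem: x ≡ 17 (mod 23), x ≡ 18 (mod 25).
293

Using Chinese Remainder Theorem:
M = 23 × 25 = 575
M1 = 25, M2 = 23
y1 = 25^(-1) mod 23 = 12
y2 = 23^(-1) mod 25 = 12
x = (17×25×12 + 18×23×12) mod 575 = 293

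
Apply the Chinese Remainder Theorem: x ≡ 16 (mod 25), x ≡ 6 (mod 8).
166

Using Chinese Remainder Theorem:
M = 25 × 8 = 200
M1 = 8, M2 = 25
y1 = 8^(-1) mod 25 = 22
y2 = 25^(-1) mod 8 = 1
x = (16×8×22 + 6×25×1) mod 200 = 166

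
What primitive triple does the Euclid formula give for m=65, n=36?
(2929, 4680, 5521)

Euclid's formula: a = m² - n², b = 2mn, c = m² + n²
m = 65, n = 36
a = 65² - 36² = 4225 - 1296 = 2929
b = 2 × 65 × 36 = 4680
c = 65² + 36² = 4225 + 1296 = 5521
Verification: 2929² + 4680² = 8579041 + 21902400 = 30481441 = 5521² ✓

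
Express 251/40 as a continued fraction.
[6; 3, 1, 1, 1, 3]

Euclidean algorithm steps:
251 = 6 × 40 + 11
40 = 3 × 11 + 7
11 = 1 × 7 + 4
7 = 1 × 4 + 3
4 = 1 × 3 + 1
3 = 3 × 1 + 0
Continued fraction: [6; 3, 1, 1, 1, 3]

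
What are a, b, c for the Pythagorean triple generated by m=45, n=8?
(1961, 720, 2089)

Euclid's formula: a = m² - n², b = 2mn, c = m² + n²
m = 45, n = 8
a = 45² - 8² = 2025 - 64 = 1961
b = 2 × 45 × 8 = 720
c = 45² + 8² = 2025 + 64 = 2089
Verification: 1961² + 720² = 3845521 + 518400 = 4363921 = 2089² ✓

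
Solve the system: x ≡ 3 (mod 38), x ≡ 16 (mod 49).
1143

Using Chinese Remainder Theorem:
M = 38 × 49 = 1862
M1 = 49, M2 = 38
y1 = 49^(-1) mod 38 = 7
y2 = 38^(-1) mod 49 = 40
x = (3×49×7 + 16×38×40) mod 1862 = 1143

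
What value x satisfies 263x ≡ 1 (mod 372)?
215

gcd(263, 372) = 1, so the inverse exists.
Extended Euclidean algorithm on (372, 263):
372 = 1 × 263 + 109  ⟹  109 = (1)·372 + (-1)·263
263 = 2 × 109 + 45  ⟹  45 = (-2)·372 + (3)·263
109 = 2 × 45 + 19  ⟹  19 = (5)·372 + (-7)·263
45 = 2 × 19 + 7  ⟹  7 = (-12)·372 + (17)·263
19 = 2 × 7 + 5  ⟹  5 = (29)·372 + (-41)·263
7 = 1 × 5 + 2  ⟹  2 = (-41)·372 + (58)·263
5 = 2 × 2 + 1  ⟹  1 = (111)·372 + (-157)·263
So (-157)·263 ≡ 1 (mod 372), i.e. 263^(-1) ≡ -157 ≡ 215 (mod 372).
Check: 263 × 215 = 56545 ≡ 1 (mod 372)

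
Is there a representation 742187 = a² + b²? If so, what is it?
Not possible

Factorization: 742187 = 23^3 × 61
By Fermat: n is sum of two squares iff every prime p ≡ 3 (mod 4) appears to even power.
Prime(s) ≡ 3 (mod 4) with odd exponent: [(23, 3)]
Therefore 742187 cannot be expressed as a² + b².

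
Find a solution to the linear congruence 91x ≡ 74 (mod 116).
x ≡ 62 (mod 116)

gcd(91, 116) = 1, which divides 74, so solutions exist.
Find 91^(-1) mod 116 by the extended Euclidean algorithm:
116 = 1 × 91 + 25  ⟹  25 = (1)·116 + (-1)·91
91 = 3 × 25 + 16  ⟹  16 = (-3)·116 + (4)·91
25 = 1 × 16 + 9  ⟹  9 = (4)·116 + (-5)·91
16 = 1 × 9 + 7  ⟹  7 = (-7)·116 + (9)·91
9 = 1 × 7 + 2  ⟹  2 = (11)·116 + (-14)·91
7 = 3 × 2 + 1  ⟹  1 = (-40)·116 + (51)·91
So (51)·91 ≡ 1 (mod 116), i.e. 91^(-1) ≡ 51 (mod 116).
x ≡ 51 × 74 = 3774 ≡ 62 (mod 116).
Check: 91 × 62 = 5642 ≡ 74 (mod 116).
Unique solution: x ≡ 62 (mod 116)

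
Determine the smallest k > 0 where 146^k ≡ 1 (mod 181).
20

181 is prime, so ord(146) divides φ(181) = 180.
Divisors of 180: 1, 2, 3, 4, 5, 6, 9, 10, 12, 15, 18, 20, 30, 36, 45, 60, 90, 180.
Repeated squaring: 146^1 ≡ 146, 146^2 ≡ 139, 146^4 ≡ 135, 146^8 ≡ 125, 146^16 ≡ 59, 146^32 ≡ 42, 146^64 ≡ 135, 146^128 ≡ 125 (mod 181).
Test 146^d mod 181 for each divisor d in increasing order:
146^1 ≡ 146
146^2 ≡ 139
146^3 = 146^2·146^1 ≡ 22
146^4 ≡ 135
146^5 = 146^4·146^1 ≡ 162
146^6 = 146^4·146^2 ≡ 122
146^9 = 146^8·146^1 ≡ 150
146^10 = 146^8·146^2 ≡ 180
146^12 = 146^8·146^4 ≡ 42
146^15 = 146^8·146^4·146^2·146^1 ≡ 19
146^18 = 146^16·146^2 ≡ 56
146^20 = 146^16·146^4 ≡ 1  ← first divisor giving 1
The order is 20.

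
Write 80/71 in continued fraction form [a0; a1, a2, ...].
[1; 7, 1, 8]

Euclidean algorithm steps:
80 = 1 × 71 + 9
71 = 7 × 9 + 8
9 = 1 × 8 + 1
8 = 8 × 1 + 0
Continued fraction: [1; 7, 1, 8]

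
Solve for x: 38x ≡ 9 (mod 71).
x ≡ 32 (mod 71)

gcd(38, 71) = 1, which divides 9, so solutions exist.
Find 38^(-1) mod 71 by the extended Euclidean algorithm:
71 = 1 × 38 + 33  ⟹  33 = (1)·71 + (-1)·38
38 = 1 × 33 + 5  ⟹  5 = (-1)·71 + (2)·38
33 = 6 × 5 + 3  ⟹  3 = (7)·71 + (-13)·38
5 = 1 × 3 + 2  ⟹  2 = (-8)·71 + (15)·38
3 = 1 × 2 + 1  ⟹  1 = (15)·71 + (-28)·38
So (-28)·38 ≡ 1 (mod 71), i.e. 38^(-1) ≡ -28 ≡ 43 (mod 71).
x ≡ 43 × 9 = 387 ≡ 32 (mod 71).
Check: 38 × 32 = 1216 ≡ 9 (mod 71).
Unique solution: x ≡ 32 (mod 71)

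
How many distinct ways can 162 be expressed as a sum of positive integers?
129913904637

p(n) counts ways to write n as a sum of positive integers (order ignored).
Euler's pentagonal recurrence: p(k) = p(k-1) + p(k-2) - p(k-5) - p(k-7) + p(k-12) + p(k-15) - ... (offsets j(3j∓1)/2, signs ++--, p(0)=1, p(<0)=0).
DP table for k = 0..161: p(0)=1, p(1)=1, p(2)=2, p(3)=3, p(4)=5, p(5)=7, p(6)=11, p(7)=15, p(8)=22, p(9)=30, p(10)=42, p(11)=56, p(12)=77, p(13)=101, p(14)=135, p(15)=176, p(16)=231, p(17)=297, p(18)=385, p(19)=490, p(20)=627, p(21)=792, p(22)=1002, p(23)=1255, p(24)=1575, p(25)=1958, p(26)=2436, p(27)=3010, p(28)=3718, p(29)=4565, p(30)=5604, p(31)=6842, p(32)=8349, p(33)=10143, p(34)=12310, p(35)=14883, p(36)=17977, p(37)=21637, p(38)=26015, p(39)=31185, p(40)=37338, p(41)=44583, p(42)=53174, p(43)=63261, p(44)=75175, p(45)=89134, p(46)=105558, p(47)=124754, p(48)=147273, p(49)=173525, p(50)=204226, p(51)=239943, p(52)=281589, p(53)=329931, p(54)=386155, p(55)=451276, p(56)=526823, p(57)=614154, p(58)=715220, p(59)=831820, p(60)=966467, p(61)=1121505, p(62)=1300156, p(63)=1505499, p(64)=1741630, p(65)=2012558, p(66)=2323520, p(67)=2679689, p(68)=3087735, p(69)=3554345, p(70)=4087968, p(71)=4697205, p(72)=5392783, p(73)=6185689, p(74)=7089500, p(75)=8118264, p(76)=9289091, p(77)=10619863, p(78)=12132164, p(79)=13848650, p(80)=15796476, p(81)=18004327, p(82)=20506255, p(83)=23338469, p(84)=26543660, p(85)=30167357, p(86)=34262962, p(87)=38887673, p(88)=44108109, p(89)=49995925, p(90)=56634173, p(91)=64112359, p(92)=72533807, p(93)=82010177, p(94)=92669720, p(95)=104651419, p(96)=118114304, p(97)=133230930, p(98)=150198136, p(99)=169229875, p(100)=190569292, p(101)=214481126, p(102)=241265379, p(103)=271248950, p(104)=304801365, p(105)=342325709, p(106)=384276336, p(107)=431149389, p(108)=483502844, p(109)=541946240, p(110)=607163746, p(111)=679903203, p(112)=761002156, p(113)=851376628, p(114)=952050665, p(115)=1064144451, p(116)=1188908248, p(117)=1327710076, p(118)=1482074143, p(119)=1653668665, p(120)=1844349560, p(121)=2056148051, p(122)=2291320912, p(123)=2552338241, p(124)=2841940500, p(125)=3163127352, p(126)=3519222692, p(127)=3913864295, p(128)=4351078600, p(129)=4835271870, p(130)=5371315400, p(131)=5964539504, p(132)=6620830889, p(133)=7346629512, p(134)=8149040695, p(135)=9035836076, p(136)=10015581680, p(137)=11097645016, p(138)=12292341831, p(139)=13610949895, p(140)=15065878135, p(141)=16670689208, p(142)=18440293320, p(143)=20390982757, p(144)=22540654445, p(145)=24908858009, p(146)=27517052599, p(147)=30388671978, p(148)=33549419497, p(149)=37027355200, p(150)=40853235313, p(151)=45060624582, p(152)=49686288421, p(153)=54770336324, p(154)=60356673280, p(155)=66493182097, p(156)=73232243759, p(157)=80630964769, p(158)=88751778802, p(159)=97662728555, p(160)=107438159466, p(161)=118159068427.
Final step: p(162) = p(161) + p(160) - p(157) - p(155) + p(150) + p(147) - p(140) - p(136) + p(127) + p(122) - p(111) - p(105) + p(92) + p(85) - p(70) - p(62) + p(45) + p(36) - p(17) - p(7)
= 118159068427 + 107438159466 - 80630964769 - 66493182097 + 40853235313 + 30388671978 - 15065878135 - 10015581680 + 3913864295 + 2291320912 - 679903203 - 342325709 + 72533807 + 30167357 - 4087968 - 1300156 + 89134 + 17977 - 297 - 15
= 129913904637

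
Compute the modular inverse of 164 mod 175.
159

gcd(164, 175) = 1, so the inverse exists.
Extended Euclidean algorithm on (175, 164):
175 = 1 × 164 + 11  ⟹  11 = (1)·175 + (-1)·164
164 = 14 × 11 + 10  ⟹  10 = (-14)·175 + (15)·164
11 = 1 × 10 + 1  ⟹  1 = (15)·175 + (-16)·164
So (-16)·164 ≡ 1 (mod 175), i.e. 164^(-1) ≡ -16 ≡ 159 (mod 175).
Check: 164 × 159 = 26076 ≡ 1 (mod 175)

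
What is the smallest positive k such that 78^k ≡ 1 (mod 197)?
196

197 is prime, so ord(78) divides φ(197) = 196.
Divisors of 196: 1, 2, 4, 7, 14, 28, 49, 98, 196.
Repeated squaring: 78^1 ≡ 78, 78^2 ≡ 174, 78^4 ≡ 135, 78^8 ≡ 101, 78^16 ≡ 154, 78^32 ≡ 76, 78^64 ≡ 63, 78^128 ≡ 29 (mod 197).
Test 78^d mod 197 for each divisor d in increasing order:
78^1 ≡ 78
78^2 ≡ 174
78^4 ≡ 135
78^7 = 78^4·78^2·78^1 ≡ 120
78^14 = 78^8·78^4·78^2 ≡ 19
78^28 = 78^16·78^8·78^4 ≡ 164
78^49 = 78^32·78^16·78^1 ≡ 14
78^98 = 78^64·78^32·78^2 ≡ 196
78^196 = 78^128·78^64·78^4 ≡ 1  ← first divisor giving 1
The order is 196.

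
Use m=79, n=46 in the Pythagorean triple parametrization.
(4125, 7268, 8357)

Euclid's formula: a = m² - n², b = 2mn, c = m² + n²
m = 79, n = 46
a = 79² - 46² = 6241 - 2116 = 4125
b = 2 × 79 × 46 = 7268
c = 79² + 46² = 6241 + 2116 = 8357
Verification: 4125² + 7268² = 17015625 + 52823824 = 69839449 = 8357² ✓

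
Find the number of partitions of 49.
173525

p(n) counts ways to write n as a sum of positive integers (order ignored).
Euler's pentagonal recurrence: p(k) = p(k-1) + p(k-2) - p(k-5) - p(k-7) + p(k-12) + p(k-15) - ... (offsets j(3j∓1)/2, signs ++--, p(0)=1, p(<0)=0).
DP table for k = 0..48: p(0)=1, p(1)=1, p(2)=2, p(3)=3, p(4)=5, p(5)=7, p(6)=11, p(7)=15, p(8)=22, p(9)=30, p(10)=42, p(11)=56, p(12)=77, p(13)=101, p(14)=135, p(15)=176, p(16)=231, p(17)=297, p(18)=385, p(19)=490, p(20)=627, p(21)=792, p(22)=1002, p(23)=1255, p(24)=1575, p(25)=1958, p(26)=2436, p(27)=3010, p(28)=3718, p(29)=4565, p(30)=5604, p(31)=6842, p(32)=8349, p(33)=10143, p(34)=12310, p(35)=14883, p(36)=17977, p(37)=21637, p(38)=26015, p(39)=31185, p(40)=37338, p(41)=44583, p(42)=53174, p(43)=63261, p(44)=75175, p(45)=89134, p(46)=105558, p(47)=124754, p(48)=147273.
Final step: p(49) = p(48) + p(47) - p(44) - p(42) + p(37) + p(34) - p(27) - p(23) + p(14) + p(9)
= 147273 + 124754 - 75175 - 53174 + 21637 + 12310 - 3010 - 1255 + 135 + 30
= 173525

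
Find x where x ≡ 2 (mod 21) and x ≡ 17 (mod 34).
527

Using Chinese Remainder Theorem:
M = 21 × 34 = 714
M1 = 34, M2 = 21
y1 = 34^(-1) mod 21 = 13
y2 = 21^(-1) mod 34 = 13
x = (2×34×13 + 17×21×13) mod 714 = 527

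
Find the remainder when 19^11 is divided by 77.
52

Repeated squaring. Binary of 11 = 1011.
19^1 ≡ 19 (mod 77); 19^2 ≡ 53 (mod 77); 19^4 ≡ 37 (mod 77); 19^8 ≡ 60 (mod 77)
19^11 = 19^1 × 19^2 × 19^8 ≡ 52 (mod 77)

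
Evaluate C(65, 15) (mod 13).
0

Using Lucas' theorem:
Write n=65 and k=15 in base 13:
n in base 13: [5, 0]
k in base 13: [1, 2]
C(65,15) mod 13 = ∏ C(n_i, k_i) mod 13
Digit binomials (mod 13): C(5,1) = 5; C(0,2) = 0 (k_i > n_i)
Product: 5 × 0 = 0 ≡ 0 (mod 13)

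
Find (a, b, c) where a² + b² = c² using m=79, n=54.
(3325, 8532, 9157)

Euclid's formula: a = m² - n², b = 2mn, c = m² + n²
m = 79, n = 54
a = 79² - 54² = 6241 - 2916 = 3325
b = 2 × 79 × 54 = 8532
c = 79² + 54² = 6241 + 2916 = 9157
Verification: 3325² + 8532² = 11055625 + 72795024 = 83850649 = 9157² ✓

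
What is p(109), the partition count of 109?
541946240

p(n) counts ways to write n as a sum of positive integers (order ignored).
Euler's pentagonal recurrence: p(k) = p(k-1) + p(k-2) - p(k-5) - p(k-7) + p(k-12) + p(k-15) - ... (offsets j(3j∓1)/2, signs ++--, p(0)=1, p(<0)=0).
DP table for k = 0..108: p(0)=1, p(1)=1, p(2)=2, p(3)=3, p(4)=5, p(5)=7, p(6)=11, p(7)=15, p(8)=22, p(9)=30, p(10)=42, p(11)=56, p(12)=77, p(13)=101, p(14)=135, p(15)=176, p(16)=231, p(17)=297, p(18)=385, p(19)=490, p(20)=627, p(21)=792, p(22)=1002, p(23)=1255, p(24)=1575, p(25)=1958, p(26)=2436, p(27)=3010, p(28)=3718, p(29)=4565, p(30)=5604, p(31)=6842, p(32)=8349, p(33)=10143, p(34)=12310, p(35)=14883, p(36)=17977, p(37)=21637, p(38)=26015, p(39)=31185, p(40)=37338, p(41)=44583, p(42)=53174, p(43)=63261, p(44)=75175, p(45)=89134, p(46)=105558, p(47)=124754, p(48)=147273, p(49)=173525, p(50)=204226, p(51)=239943, p(52)=281589, p(53)=329931, p(54)=386155, p(55)=451276, p(56)=526823, p(57)=614154, p(58)=715220, p(59)=831820, p(60)=966467, p(61)=1121505, p(62)=1300156, p(63)=1505499, p(64)=1741630, p(65)=2012558, p(66)=2323520, p(67)=2679689, p(68)=3087735, p(69)=3554345, p(70)=4087968, p(71)=4697205, p(72)=5392783, p(73)=6185689, p(74)=7089500, p(75)=8118264, p(76)=9289091, p(77)=10619863, p(78)=12132164, p(79)=13848650, p(80)=15796476, p(81)=18004327, p(82)=20506255, p(83)=23338469, p(84)=26543660, p(85)=30167357, p(86)=34262962, p(87)=38887673, p(88)=44108109, p(89)=49995925, p(90)=56634173, p(91)=64112359, p(92)=72533807, p(93)=82010177, p(94)=92669720, p(95)=104651419, p(96)=118114304, p(97)=133230930, p(98)=150198136, p(99)=169229875, p(100)=190569292, p(101)=214481126, p(102)=241265379, p(103)=271248950, p(104)=304801365, p(105)=342325709, p(106)=384276336, p(107)=431149389, p(108)=483502844.
Final step: p(109) = p(108) + p(107) - p(104) - p(102) + p(97) + p(94) - p(87) - p(83) + p(74) + p(69) - p(58) - p(52) + p(39) + p(32) - p(17) - p(9)
= 483502844 + 431149389 - 304801365 - 241265379 + 133230930 + 92669720 - 38887673 - 23338469 + 7089500 + 3554345 - 715220 - 281589 + 31185 + 8349 - 297 - 30
= 541946240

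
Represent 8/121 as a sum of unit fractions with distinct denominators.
1/16 + 1/277 + 1/178758 + 1/47931455088

Greedy algorithm:
8/121: ceiling(121/8) = 16, use 1/16
7/1936: ceiling(1936/7) = 277, use 1/277
3/536272: ceiling(536272/3) = 178758, use 1/178758
1/47931455088: ceiling(47931455088/1) = 47931455088, use 1/47931455088
Result: 8/121 = 1/16 + 1/277 + 1/178758 + 1/47931455088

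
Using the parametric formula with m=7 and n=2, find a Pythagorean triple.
(45, 28, 53)

Euclid's formula: a = m² - n², b = 2mn, c = m² + n²
m = 7, n = 2
a = 7² - 2² = 49 - 4 = 45
b = 2 × 7 × 2 = 28
c = 7² + 2² = 49 + 4 = 53
Verification: 45² + 28² = 2025 + 784 = 2809 = 53² ✓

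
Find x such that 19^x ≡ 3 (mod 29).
13

Baby-step giant-step with step n = ⌈√29⌉ = 6.
Baby steps 19^j mod 29 (j:value) for j=0..5: 0:1, 1:19, 2:13, 3:15, 4:24, 5:21.
Giant-step multiplier: 19^(-6) ≡ 19^(28-6) = 19^22 ≡ 4 (mod 29).
Giant steps γ_i = 3·4^i mod 29: γ_0=3, γ_1=12, γ_2=19 (in table at j=1).
x = i·n + j = 2·6 + 1 = 13.
Check: 19^13 ≡ 3 (mod 29).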